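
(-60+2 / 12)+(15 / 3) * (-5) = -509 / 6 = -84.83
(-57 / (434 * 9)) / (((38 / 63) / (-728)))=546 / 31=17.61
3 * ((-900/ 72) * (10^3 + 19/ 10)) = -150285/ 4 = -37571.25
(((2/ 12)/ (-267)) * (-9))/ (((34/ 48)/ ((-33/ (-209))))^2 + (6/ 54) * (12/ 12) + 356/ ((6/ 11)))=2592/ 310461281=0.00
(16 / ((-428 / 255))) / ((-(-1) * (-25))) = 204 / 535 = 0.38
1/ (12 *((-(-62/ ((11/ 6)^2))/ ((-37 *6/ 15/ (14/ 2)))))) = -4477/ 468720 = -0.01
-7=-7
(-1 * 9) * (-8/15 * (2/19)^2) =96/1805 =0.05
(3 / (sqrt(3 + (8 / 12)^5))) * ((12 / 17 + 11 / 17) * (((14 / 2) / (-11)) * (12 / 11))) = -52164 * sqrt(2283) / 1565377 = -1.59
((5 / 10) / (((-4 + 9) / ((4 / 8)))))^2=1 / 400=0.00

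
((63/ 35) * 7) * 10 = 126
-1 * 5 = -5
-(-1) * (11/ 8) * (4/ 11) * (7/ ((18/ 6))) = 7/ 6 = 1.17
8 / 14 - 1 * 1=-3 / 7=-0.43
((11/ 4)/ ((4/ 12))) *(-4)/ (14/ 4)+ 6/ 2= -45/ 7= -6.43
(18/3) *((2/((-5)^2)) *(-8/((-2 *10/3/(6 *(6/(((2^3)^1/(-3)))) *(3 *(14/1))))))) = -40824/125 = -326.59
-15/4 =-3.75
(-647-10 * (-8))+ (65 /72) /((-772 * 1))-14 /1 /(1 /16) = -43967009 /55584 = -791.00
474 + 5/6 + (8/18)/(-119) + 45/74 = 18840170/39627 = 475.44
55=55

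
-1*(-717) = 717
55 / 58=0.95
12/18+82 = 248/3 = 82.67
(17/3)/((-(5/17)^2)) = -4913/75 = -65.51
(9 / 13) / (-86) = -9 / 1118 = -0.01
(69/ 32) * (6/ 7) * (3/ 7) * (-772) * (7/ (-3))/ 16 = 39951/ 448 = 89.18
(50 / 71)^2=2500 / 5041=0.50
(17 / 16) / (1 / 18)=153 / 8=19.12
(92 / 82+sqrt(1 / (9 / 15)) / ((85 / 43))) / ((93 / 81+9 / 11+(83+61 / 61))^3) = 375505713 * sqrt(15) / 1414729576345280+602555679 / 341199486059744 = 0.00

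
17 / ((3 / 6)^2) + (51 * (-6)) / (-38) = 1445 / 19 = 76.05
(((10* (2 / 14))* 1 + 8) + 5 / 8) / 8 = 563 / 448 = 1.26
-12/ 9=-4/ 3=-1.33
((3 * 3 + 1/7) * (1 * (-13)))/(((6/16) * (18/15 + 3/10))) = -13312/63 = -211.30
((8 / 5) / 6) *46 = 184 / 15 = 12.27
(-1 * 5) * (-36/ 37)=180/ 37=4.86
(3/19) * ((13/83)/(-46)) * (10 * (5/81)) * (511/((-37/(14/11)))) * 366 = 283656100/132860673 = 2.13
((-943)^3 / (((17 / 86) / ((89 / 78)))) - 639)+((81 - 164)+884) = -3209175927983 / 663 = -4840386015.06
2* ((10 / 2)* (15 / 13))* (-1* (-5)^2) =-3750 / 13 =-288.46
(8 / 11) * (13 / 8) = 13 / 11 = 1.18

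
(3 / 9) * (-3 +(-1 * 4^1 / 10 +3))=-2 / 15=-0.13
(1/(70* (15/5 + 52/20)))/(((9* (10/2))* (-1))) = -1/17640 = -0.00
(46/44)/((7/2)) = 23/77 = 0.30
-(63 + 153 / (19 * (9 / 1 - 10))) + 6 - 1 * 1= -949 / 19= -49.95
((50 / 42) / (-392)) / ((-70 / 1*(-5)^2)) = 1 / 576240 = 0.00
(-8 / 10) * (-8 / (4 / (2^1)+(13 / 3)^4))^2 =-0.00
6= 6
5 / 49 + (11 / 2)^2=5949 / 196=30.35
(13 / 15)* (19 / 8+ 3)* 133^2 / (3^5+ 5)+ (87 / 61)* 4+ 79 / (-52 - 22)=22629039847 / 67168320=336.90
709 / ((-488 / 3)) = -2127 / 488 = -4.36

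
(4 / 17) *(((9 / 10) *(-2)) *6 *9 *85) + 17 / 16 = -31087 / 16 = -1942.94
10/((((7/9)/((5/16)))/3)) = 675/56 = 12.05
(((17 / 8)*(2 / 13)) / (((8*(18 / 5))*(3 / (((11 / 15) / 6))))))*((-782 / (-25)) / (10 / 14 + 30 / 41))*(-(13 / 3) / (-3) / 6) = 20984579 / 8713008000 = 0.00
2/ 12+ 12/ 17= 0.87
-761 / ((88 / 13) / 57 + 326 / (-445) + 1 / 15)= 83645315 / 60141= 1390.82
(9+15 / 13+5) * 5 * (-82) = -6213.08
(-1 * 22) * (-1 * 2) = 44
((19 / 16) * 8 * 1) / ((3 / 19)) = 361 / 6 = 60.17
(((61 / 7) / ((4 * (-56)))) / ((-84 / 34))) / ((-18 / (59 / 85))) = -3599 / 5927040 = -0.00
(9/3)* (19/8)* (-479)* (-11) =300333/8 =37541.62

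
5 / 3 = 1.67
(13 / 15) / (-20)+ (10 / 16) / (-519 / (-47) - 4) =9019 / 198600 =0.05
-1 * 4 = -4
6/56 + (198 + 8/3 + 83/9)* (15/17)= 264613/1428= 185.30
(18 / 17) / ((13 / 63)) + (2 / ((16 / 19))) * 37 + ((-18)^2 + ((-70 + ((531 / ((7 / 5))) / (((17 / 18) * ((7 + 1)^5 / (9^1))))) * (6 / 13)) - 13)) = 249030237 / 745472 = 334.06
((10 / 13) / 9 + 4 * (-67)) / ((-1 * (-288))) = -15673 / 16848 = -0.93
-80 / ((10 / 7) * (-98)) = 4 / 7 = 0.57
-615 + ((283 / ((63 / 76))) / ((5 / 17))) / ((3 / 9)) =301061 / 105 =2867.25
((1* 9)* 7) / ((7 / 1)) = 9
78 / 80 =39 / 40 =0.98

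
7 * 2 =14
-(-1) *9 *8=72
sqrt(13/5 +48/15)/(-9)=-sqrt(145)/45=-0.27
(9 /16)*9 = 81 /16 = 5.06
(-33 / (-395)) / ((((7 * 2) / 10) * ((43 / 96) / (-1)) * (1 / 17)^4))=-264594528 / 23779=-11127.24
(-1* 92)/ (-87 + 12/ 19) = 1748/ 1641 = 1.07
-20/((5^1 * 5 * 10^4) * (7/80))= -4/4375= -0.00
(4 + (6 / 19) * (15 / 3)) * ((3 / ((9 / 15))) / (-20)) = -53 / 38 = -1.39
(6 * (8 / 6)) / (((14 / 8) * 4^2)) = 2 / 7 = 0.29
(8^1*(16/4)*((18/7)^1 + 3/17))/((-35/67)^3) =-3147184032/5102125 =-616.84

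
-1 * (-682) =682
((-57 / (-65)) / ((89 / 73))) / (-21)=-1387 / 40495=-0.03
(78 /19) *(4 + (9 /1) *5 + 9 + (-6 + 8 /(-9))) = 11960 /57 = 209.82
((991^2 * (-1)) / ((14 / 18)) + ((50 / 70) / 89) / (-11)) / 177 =-8653115696 / 1212981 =-7133.76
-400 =-400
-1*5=-5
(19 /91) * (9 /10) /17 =171 /15470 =0.01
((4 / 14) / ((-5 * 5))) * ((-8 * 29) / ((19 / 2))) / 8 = 116 / 3325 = 0.03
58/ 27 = 2.15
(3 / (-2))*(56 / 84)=-1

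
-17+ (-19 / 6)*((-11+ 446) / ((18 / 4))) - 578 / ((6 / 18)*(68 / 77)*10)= -93503 / 180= -519.46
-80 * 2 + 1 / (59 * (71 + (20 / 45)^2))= -54440399 / 340253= -160.00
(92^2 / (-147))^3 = -606355001344 / 3176523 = -190886.39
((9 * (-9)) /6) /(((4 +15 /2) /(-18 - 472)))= 13230 /23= 575.22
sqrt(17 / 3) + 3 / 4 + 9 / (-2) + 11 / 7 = -61 / 28 + sqrt(51) / 3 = 0.20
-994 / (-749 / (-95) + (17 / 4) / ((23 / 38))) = -4343780 / 65139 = -66.68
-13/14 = -0.93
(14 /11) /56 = 1 /44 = 0.02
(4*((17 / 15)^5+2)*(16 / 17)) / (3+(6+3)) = 47017712 / 38728125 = 1.21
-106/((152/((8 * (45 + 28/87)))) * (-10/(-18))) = -1253874/2755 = -455.13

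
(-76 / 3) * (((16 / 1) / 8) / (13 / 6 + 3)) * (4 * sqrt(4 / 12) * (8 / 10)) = -4864 * sqrt(3) / 465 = -18.12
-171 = -171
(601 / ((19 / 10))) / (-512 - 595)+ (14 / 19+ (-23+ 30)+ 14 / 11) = 2018371 / 231363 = 8.72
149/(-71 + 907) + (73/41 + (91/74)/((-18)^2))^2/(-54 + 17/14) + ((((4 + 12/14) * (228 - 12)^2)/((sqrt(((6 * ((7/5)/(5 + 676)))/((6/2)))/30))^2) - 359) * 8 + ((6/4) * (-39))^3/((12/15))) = 24184013551268361901375811591/1828302219667644336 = 13227579823.03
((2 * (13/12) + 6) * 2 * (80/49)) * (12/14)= 160/7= 22.86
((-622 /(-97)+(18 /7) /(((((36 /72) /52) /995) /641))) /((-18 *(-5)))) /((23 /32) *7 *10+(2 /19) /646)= 5685973293742864 /150950897055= 37667.70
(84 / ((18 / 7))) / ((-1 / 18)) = -588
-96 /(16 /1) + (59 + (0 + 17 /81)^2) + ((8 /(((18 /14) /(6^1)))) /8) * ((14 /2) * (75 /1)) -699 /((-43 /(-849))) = -3187465715 /282123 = -11298.14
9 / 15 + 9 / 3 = 18 / 5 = 3.60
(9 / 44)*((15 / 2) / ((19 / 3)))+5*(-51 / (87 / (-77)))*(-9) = -98477415 / 48488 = -2030.96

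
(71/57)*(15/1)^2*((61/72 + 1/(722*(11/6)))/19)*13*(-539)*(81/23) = -7401476566575/23979064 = -308664.11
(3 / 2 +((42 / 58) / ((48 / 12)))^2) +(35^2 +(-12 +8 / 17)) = 277934449 / 228752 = 1215.00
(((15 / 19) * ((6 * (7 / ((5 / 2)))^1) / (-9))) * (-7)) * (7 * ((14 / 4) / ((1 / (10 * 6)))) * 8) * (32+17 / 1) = 5944370.53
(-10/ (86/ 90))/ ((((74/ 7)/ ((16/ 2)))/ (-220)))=2772000/ 1591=1742.30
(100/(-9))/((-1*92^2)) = 25/19044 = 0.00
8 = 8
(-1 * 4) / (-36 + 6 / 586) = 1172 / 10545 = 0.11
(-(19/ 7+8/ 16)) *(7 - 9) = 45/ 7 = 6.43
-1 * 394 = -394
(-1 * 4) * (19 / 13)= -76 / 13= -5.85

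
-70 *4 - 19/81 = -22699/81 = -280.23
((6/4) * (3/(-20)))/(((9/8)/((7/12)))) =-7/60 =-0.12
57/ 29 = 1.97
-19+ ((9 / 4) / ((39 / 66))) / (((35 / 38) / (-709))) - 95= -1385499 / 455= -3045.05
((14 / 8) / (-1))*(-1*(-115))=-805 / 4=-201.25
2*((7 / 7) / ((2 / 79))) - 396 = -317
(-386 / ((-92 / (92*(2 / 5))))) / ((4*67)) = 193 / 335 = 0.58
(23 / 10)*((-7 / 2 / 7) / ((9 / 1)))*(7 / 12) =-161 / 2160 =-0.07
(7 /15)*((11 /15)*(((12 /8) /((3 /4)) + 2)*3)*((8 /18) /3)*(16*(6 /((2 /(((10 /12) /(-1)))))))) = -9856 /405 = -24.34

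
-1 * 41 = -41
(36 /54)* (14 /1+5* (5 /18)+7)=403 /27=14.93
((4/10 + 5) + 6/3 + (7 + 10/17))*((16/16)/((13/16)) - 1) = 294/85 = 3.46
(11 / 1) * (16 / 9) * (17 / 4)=748 / 9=83.11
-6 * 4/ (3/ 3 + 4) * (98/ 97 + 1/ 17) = -42312/ 8245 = -5.13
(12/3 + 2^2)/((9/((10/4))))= 20/9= 2.22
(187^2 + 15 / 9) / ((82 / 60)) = 1049120 / 41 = 25588.29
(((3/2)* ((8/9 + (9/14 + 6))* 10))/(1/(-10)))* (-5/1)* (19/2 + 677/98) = 92686.59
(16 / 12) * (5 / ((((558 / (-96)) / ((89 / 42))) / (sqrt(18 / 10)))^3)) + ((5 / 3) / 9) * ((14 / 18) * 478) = 16730 / 243 - 1443776512 * sqrt(5) / 4138416765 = 68.07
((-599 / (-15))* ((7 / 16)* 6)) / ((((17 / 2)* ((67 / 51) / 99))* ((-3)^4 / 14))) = 322861 / 2010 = 160.63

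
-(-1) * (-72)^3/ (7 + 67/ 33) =-6158592/ 149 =-41332.83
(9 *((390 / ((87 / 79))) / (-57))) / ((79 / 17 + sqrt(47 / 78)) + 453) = -317844586800 / 2601382090967 + 8904090 *sqrt(3666) / 2601382090967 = -0.12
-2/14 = -1/7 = -0.14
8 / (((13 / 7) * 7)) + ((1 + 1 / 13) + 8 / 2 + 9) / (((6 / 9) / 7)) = 3859 / 26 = 148.42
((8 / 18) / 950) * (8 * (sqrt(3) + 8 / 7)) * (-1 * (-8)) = 1024 / 29925 + 128 * sqrt(3) / 4275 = 0.09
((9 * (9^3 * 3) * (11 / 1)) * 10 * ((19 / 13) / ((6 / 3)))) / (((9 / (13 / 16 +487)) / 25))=445941601875 / 208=2143950009.01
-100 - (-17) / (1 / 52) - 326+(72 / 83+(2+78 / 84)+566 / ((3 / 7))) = 6213665 / 3486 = 1782.46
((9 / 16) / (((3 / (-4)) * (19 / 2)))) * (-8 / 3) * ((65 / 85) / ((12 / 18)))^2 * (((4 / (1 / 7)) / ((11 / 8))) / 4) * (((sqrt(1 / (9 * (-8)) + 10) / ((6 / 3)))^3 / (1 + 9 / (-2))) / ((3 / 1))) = -121511 * sqrt(1438) / 8697744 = -0.53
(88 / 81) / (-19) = -88 / 1539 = -0.06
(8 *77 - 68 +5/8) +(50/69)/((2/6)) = 101347/184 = 550.80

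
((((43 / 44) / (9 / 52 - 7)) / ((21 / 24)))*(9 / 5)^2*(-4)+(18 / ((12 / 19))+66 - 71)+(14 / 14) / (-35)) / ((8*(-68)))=-34977431 / 743512000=-0.05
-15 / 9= -5 / 3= -1.67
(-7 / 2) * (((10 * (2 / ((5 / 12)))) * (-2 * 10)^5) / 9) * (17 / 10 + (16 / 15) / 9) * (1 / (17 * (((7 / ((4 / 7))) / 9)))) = 5027840000 / 1071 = 4694528.48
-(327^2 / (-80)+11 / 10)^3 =1219589938181321 / 512000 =2382011598.01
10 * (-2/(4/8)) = -40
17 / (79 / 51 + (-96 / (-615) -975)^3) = -7469313375 / 407039913381440582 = -0.00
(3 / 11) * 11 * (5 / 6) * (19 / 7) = 95 / 14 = 6.79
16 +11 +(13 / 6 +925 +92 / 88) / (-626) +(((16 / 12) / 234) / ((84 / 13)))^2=112978739453 / 4427546508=25.52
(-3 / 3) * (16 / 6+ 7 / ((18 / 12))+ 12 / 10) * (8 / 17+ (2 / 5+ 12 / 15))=-18176 / 1275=-14.26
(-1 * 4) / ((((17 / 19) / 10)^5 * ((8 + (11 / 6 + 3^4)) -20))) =-9847.95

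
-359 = -359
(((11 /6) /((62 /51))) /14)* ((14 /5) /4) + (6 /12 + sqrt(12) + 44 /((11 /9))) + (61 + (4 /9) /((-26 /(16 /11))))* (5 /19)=2* sqrt(3) + 3191148271 /60643440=56.09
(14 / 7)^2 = 4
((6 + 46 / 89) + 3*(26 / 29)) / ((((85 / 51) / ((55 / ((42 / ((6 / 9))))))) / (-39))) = -3397966 / 18067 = -188.08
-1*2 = -2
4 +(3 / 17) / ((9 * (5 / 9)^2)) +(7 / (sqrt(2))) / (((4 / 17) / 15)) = 1727 / 425 +1785 * sqrt(2) / 8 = 319.61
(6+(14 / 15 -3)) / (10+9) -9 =-2506 / 285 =-8.79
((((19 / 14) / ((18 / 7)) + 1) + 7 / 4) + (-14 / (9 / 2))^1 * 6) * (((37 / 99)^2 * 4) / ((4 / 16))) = -3033704 / 88209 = -34.39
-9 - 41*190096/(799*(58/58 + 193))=-4594495/77503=-59.28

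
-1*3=-3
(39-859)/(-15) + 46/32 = 2693/48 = 56.10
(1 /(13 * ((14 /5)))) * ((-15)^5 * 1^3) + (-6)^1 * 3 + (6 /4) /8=-30400935 /1456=-20879.76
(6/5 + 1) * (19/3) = 209/15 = 13.93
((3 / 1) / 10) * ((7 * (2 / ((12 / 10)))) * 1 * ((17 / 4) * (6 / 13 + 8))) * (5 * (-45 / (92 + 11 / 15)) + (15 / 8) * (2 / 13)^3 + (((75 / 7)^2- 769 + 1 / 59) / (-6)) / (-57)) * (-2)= 941498012589475 / 863303179284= 1090.58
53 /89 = 0.60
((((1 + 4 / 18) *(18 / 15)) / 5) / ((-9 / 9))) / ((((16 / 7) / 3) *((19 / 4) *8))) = -0.01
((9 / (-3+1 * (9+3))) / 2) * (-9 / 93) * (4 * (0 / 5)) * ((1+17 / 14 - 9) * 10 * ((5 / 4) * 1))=0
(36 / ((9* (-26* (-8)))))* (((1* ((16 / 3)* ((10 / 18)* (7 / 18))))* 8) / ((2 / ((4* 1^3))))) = 1120 / 3159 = 0.35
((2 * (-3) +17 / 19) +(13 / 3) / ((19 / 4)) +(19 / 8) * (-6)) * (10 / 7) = -21025 / 798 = -26.35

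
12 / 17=0.71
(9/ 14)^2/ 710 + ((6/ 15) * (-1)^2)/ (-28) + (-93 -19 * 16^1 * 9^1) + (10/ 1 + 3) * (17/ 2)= -378308367/ 139160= -2718.51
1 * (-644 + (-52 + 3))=-693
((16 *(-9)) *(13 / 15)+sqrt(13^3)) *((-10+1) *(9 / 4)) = 12636 / 5 - 1053 *sqrt(13) / 4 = 1578.04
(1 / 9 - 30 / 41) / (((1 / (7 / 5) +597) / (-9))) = 1603 / 171544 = 0.01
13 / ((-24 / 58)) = -377 / 12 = -31.42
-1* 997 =-997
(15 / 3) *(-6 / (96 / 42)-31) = -1345 / 8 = -168.12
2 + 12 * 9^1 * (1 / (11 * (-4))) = -5 / 11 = -0.45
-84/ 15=-28/ 5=-5.60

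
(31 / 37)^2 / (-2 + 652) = 961 / 889850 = 0.00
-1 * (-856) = 856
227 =227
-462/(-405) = 154/135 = 1.14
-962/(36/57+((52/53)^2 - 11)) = 51342902/501997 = 102.28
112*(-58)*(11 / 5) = -71456 / 5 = -14291.20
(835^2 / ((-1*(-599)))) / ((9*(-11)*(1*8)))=-697225 / 474408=-1.47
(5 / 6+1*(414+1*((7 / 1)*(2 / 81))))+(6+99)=84241 / 162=520.01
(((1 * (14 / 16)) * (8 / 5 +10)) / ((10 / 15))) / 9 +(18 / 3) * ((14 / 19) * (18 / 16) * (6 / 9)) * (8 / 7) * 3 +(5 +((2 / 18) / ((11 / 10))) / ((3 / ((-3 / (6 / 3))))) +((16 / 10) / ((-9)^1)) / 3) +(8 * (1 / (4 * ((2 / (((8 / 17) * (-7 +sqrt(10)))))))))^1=8 * sqrt(10) / 17 +56239379 / 3837240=16.14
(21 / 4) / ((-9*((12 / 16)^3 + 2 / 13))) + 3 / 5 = -0.41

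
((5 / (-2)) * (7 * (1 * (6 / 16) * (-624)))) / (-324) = -455 / 36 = -12.64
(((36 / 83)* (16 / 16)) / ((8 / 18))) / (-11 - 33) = -81 / 3652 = -0.02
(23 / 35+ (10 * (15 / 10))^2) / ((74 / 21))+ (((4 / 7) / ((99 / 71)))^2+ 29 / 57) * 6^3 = 13142538271 / 62521305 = 210.21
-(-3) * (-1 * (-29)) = 87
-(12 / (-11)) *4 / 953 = 48 / 10483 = 0.00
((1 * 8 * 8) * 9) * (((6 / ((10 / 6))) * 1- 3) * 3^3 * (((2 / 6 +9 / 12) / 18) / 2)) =1404 / 5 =280.80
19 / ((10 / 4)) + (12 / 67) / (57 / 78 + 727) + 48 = 117474702 / 2112845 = 55.60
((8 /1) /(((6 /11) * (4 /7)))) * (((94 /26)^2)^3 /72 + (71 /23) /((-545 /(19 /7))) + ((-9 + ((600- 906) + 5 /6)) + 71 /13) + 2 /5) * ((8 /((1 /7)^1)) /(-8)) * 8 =398578.11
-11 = -11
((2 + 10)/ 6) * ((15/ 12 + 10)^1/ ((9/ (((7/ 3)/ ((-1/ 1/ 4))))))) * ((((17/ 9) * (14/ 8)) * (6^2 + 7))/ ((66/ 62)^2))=-172110295/ 58806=-2926.75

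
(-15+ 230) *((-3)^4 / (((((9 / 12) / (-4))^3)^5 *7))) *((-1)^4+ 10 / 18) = -310950947192597.86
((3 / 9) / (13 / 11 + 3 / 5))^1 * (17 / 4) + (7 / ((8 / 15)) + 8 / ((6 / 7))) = 13673 / 588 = 23.25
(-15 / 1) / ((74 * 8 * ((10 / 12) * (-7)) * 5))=9 / 10360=0.00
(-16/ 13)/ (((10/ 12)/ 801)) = -76896/ 65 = -1183.02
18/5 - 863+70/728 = -223419/260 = -859.30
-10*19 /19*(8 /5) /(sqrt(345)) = -16*sqrt(345) /345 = -0.86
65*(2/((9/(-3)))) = -130/3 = -43.33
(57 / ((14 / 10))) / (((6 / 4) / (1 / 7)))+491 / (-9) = -22349 / 441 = -50.68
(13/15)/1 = 13/15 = 0.87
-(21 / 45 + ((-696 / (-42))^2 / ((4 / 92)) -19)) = -4628698 / 735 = -6297.55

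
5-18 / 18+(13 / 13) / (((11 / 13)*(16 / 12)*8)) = 1447 / 352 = 4.11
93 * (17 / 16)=1581 / 16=98.81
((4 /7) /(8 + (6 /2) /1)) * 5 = 20 /77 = 0.26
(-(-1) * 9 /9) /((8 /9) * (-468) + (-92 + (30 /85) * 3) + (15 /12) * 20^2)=-17 /118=-0.14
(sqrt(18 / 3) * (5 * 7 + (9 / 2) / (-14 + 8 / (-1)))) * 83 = 127073 * sqrt(6) / 44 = 7074.18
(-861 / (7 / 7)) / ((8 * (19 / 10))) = -4305 / 76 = -56.64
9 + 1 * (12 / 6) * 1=11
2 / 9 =0.22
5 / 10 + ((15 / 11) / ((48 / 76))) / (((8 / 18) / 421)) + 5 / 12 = 1080349 / 528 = 2046.12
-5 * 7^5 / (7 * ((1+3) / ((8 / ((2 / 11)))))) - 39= -132094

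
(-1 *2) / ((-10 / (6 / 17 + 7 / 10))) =0.21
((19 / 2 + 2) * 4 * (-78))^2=12873744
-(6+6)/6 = -2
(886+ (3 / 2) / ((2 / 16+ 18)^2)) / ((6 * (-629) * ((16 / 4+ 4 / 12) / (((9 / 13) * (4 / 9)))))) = -2865884 / 171921425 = -0.02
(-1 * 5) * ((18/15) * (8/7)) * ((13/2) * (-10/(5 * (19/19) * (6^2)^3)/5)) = 13/34020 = 0.00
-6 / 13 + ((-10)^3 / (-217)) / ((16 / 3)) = 2271 / 5642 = 0.40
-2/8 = -1/4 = -0.25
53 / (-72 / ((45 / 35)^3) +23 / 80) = -343440 / 217657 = -1.58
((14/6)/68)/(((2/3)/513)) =3591/136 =26.40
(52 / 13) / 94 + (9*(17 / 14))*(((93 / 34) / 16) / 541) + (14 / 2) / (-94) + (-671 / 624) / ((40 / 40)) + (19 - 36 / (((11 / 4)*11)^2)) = 116148599726129 / 6504418624704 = 17.86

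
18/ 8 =9/ 4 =2.25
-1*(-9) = 9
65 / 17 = 3.82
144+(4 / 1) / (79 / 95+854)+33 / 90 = 351727579 / 2436270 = 144.37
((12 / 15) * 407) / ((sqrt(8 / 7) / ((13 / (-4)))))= -5291 * sqrt(14) / 20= -989.86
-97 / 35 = -2.77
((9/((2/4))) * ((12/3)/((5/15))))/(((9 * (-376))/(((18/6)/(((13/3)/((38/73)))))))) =-1026/44603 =-0.02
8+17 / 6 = 65 / 6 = 10.83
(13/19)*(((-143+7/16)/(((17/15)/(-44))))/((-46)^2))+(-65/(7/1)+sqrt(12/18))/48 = sqrt(6)/144+45820645/28705656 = 1.61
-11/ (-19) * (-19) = -11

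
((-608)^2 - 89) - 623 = 368952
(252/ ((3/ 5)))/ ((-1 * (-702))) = 70/ 117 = 0.60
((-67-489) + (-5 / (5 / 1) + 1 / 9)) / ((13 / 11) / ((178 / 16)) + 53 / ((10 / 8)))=-13.10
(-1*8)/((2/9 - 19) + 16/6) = 72/145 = 0.50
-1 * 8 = -8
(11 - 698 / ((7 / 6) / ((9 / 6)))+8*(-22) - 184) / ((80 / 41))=-71545 / 112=-638.79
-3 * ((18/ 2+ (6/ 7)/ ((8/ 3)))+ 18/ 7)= -999/ 28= -35.68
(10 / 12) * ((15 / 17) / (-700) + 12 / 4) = 2379 / 952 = 2.50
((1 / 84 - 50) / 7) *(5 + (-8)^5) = 45857279 / 196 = 233965.71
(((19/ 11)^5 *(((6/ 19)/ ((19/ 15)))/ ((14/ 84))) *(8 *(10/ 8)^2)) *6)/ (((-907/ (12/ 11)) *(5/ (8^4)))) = -2730781900800/ 1606805827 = -1699.51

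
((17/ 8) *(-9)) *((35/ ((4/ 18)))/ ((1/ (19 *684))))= -156585555/ 4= -39146388.75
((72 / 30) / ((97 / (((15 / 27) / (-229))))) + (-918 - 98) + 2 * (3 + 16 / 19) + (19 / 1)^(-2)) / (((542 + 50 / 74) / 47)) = -42182338840337 / 483034057641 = -87.33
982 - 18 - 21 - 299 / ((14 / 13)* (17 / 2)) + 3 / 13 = 1408647 / 1547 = 910.57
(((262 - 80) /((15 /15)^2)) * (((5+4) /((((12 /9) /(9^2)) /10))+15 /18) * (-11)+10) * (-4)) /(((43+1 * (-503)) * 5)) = -1313494 /69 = -19036.14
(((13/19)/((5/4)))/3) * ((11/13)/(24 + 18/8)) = 176/29925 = 0.01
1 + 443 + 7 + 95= 546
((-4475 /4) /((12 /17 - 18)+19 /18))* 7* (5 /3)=7987875 /9938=803.77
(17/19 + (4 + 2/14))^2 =448900/17689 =25.38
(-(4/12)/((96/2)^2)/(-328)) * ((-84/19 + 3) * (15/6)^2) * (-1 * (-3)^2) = 225/6381568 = 0.00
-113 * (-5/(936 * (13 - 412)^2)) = 565/149012136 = 0.00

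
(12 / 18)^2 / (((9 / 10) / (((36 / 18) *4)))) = 320 / 81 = 3.95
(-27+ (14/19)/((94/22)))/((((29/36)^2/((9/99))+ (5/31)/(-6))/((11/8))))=-1323432594/255130993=-5.19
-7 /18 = -0.39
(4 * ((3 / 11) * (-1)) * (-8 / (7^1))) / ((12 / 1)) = 8 / 77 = 0.10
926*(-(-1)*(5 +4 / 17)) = 82414 / 17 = 4847.88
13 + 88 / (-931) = 12015 / 931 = 12.91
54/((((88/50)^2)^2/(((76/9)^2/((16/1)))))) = 141015625/5622144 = 25.08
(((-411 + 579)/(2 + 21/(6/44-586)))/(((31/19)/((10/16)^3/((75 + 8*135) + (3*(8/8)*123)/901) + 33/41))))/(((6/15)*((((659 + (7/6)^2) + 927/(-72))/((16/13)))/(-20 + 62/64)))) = -826531315948076398065/216539140625224548352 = -3.82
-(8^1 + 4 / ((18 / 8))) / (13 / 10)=-880 / 117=-7.52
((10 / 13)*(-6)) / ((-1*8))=15 / 26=0.58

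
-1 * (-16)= 16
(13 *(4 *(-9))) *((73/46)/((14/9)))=-76869/161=-477.45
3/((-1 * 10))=-3/10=-0.30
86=86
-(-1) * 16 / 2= 8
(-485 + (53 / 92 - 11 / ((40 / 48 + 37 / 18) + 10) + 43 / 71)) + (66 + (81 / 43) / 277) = -236156001790 / 564069227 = -418.66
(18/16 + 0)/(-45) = -1/40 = -0.02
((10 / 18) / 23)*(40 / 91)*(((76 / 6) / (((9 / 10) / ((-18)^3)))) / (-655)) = 364800 / 274183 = 1.33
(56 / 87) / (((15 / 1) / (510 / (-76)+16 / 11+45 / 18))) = -3584 / 30305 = -0.12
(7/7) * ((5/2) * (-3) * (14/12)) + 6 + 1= -7/4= -1.75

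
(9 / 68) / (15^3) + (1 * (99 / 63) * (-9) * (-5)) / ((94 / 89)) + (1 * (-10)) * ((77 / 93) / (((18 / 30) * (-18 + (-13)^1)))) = 1630152177257 / 24186928500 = 67.40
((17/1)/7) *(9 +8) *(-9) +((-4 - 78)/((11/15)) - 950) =-110371/77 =-1433.39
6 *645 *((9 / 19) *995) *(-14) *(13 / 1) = -6307364700 / 19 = -331966563.16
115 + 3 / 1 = 118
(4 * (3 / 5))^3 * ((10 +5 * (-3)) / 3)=-576 / 25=-23.04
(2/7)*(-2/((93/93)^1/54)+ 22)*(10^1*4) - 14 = -6978/7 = -996.86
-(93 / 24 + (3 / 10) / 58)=-4501 / 1160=-3.88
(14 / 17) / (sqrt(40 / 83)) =7*sqrt(830) / 170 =1.19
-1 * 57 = -57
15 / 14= 1.07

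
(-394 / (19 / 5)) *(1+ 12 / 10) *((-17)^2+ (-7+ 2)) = -1230856 / 19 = -64781.89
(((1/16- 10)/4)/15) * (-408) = 2703/40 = 67.58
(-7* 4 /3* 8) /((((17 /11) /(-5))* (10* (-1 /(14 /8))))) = -42.27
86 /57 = 1.51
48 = 48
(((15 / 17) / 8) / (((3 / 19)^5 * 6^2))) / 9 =12380495 / 3569184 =3.47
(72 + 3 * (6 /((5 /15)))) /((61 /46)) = 5796 /61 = 95.02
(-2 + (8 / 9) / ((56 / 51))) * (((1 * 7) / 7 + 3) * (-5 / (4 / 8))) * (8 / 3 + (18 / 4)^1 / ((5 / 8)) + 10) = 59600 / 63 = 946.03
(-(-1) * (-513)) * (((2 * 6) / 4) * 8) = -12312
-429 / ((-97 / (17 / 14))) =7293 / 1358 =5.37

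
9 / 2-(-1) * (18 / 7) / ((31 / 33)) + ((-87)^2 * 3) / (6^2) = 553773 / 868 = 637.99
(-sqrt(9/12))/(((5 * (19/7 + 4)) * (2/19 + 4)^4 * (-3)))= 912247 * sqrt(3)/52191228960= 0.00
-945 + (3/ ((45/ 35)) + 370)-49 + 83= -538.67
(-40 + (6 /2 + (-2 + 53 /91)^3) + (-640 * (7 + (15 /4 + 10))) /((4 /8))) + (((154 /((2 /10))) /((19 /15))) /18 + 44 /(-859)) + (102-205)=-984013398632350 /36897096873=-26669.13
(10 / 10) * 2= 2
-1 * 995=-995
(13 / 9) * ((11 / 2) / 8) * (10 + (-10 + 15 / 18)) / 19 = 0.04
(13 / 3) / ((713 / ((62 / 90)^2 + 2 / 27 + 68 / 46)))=1227239 / 99623925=0.01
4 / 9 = 0.44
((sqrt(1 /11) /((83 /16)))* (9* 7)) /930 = 168* sqrt(11) /141515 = 0.00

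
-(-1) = 1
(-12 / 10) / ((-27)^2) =-2 / 1215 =-0.00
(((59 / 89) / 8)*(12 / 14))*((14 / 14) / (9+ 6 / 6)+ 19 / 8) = 17523 / 99680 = 0.18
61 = 61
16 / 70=0.23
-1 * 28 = -28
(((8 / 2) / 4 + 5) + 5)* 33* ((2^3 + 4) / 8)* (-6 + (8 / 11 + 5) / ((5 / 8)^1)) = 8613 / 5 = 1722.60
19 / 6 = 3.17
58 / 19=3.05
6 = 6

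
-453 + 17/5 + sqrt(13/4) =-2248/5 + sqrt(13)/2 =-447.80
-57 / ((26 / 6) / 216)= -36936 / 13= -2841.23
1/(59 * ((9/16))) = 0.03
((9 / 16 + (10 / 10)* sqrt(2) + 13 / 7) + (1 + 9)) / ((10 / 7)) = 7* sqrt(2) / 10 + 1391 / 160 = 9.68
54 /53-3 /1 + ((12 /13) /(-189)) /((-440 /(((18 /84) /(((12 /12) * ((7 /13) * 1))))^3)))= -76095346329 /38410045520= -1.98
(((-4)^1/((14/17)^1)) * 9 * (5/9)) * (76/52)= -3230/91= -35.49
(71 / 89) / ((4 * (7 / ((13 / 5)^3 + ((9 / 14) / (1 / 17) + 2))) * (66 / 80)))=344563 / 327075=1.05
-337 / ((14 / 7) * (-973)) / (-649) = -0.00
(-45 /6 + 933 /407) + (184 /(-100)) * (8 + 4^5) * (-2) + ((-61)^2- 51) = 151862941 /20350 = 7462.55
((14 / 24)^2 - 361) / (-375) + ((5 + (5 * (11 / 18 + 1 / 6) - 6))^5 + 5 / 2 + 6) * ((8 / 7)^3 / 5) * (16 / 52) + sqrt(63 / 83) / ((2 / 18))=27 * sqrt(581) / 83 + 2130170932571 / 105319796400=28.07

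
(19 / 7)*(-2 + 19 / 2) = 285 / 14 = 20.36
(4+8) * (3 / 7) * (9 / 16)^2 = 729 / 448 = 1.63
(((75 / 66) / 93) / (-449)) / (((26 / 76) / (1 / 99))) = -475 / 591153849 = -0.00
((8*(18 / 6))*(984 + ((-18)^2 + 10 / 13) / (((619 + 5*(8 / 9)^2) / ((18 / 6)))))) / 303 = 78.06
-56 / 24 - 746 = -2245 / 3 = -748.33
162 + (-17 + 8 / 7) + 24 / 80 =10251 / 70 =146.44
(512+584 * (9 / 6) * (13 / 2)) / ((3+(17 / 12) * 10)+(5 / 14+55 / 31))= 4040106 / 12563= 321.59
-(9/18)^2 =-1/4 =-0.25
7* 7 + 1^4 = 50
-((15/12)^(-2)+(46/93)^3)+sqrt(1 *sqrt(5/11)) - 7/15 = -24687277/20108925+11^(3/4) *5^(1/4)/11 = -0.41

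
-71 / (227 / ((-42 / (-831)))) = -994 / 62879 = -0.02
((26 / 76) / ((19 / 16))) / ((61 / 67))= 6968 / 22021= 0.32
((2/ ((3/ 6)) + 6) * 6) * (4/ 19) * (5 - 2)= 720/ 19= 37.89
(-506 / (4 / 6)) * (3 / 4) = -2277 / 4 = -569.25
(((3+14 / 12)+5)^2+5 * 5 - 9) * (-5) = -18005 / 36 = -500.14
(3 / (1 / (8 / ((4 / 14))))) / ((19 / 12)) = 1008 / 19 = 53.05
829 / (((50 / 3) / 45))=22383 / 10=2238.30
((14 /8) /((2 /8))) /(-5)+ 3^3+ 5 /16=2073 /80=25.91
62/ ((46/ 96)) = 2976/ 23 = 129.39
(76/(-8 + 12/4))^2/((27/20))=23104/135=171.14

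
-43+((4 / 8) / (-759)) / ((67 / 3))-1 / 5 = -7322837 / 169510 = -43.20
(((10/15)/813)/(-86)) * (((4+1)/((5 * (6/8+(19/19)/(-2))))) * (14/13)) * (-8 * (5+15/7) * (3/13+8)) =342400/17724213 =0.02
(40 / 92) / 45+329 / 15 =22711 / 1035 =21.94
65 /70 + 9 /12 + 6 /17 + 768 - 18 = 357967 /476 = 752.03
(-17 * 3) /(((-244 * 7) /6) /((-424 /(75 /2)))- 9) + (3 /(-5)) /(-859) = -92854503 /29459405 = -3.15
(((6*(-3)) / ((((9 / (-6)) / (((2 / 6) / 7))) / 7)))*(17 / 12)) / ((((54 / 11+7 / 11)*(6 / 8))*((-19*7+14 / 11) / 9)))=-8228 / 88389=-0.09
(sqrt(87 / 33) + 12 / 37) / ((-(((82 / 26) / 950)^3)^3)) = -39768542160856164291950.49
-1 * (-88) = 88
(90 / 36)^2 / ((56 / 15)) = 375 / 224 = 1.67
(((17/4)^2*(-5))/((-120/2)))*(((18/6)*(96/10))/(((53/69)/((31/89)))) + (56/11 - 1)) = 428635263/16603840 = 25.82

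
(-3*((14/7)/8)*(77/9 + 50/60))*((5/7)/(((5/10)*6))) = -1.68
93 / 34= 2.74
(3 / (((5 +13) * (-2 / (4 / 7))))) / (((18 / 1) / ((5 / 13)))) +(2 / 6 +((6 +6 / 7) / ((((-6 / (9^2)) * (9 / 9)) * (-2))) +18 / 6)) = 243823 / 4914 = 49.62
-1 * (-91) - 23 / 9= 796 / 9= 88.44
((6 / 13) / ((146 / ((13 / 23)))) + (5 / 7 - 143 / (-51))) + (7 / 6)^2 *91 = 916231399 / 7192836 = 127.38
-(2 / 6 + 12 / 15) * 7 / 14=-17 / 30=-0.57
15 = 15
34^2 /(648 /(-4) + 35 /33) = -38148 /5311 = -7.18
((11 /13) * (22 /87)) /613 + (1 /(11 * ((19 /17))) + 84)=12183464197 /144900327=84.08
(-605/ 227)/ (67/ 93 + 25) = -56265/ 542984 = -0.10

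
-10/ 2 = -5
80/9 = 8.89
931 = 931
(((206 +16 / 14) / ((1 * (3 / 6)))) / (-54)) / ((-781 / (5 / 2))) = 3625 / 147609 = 0.02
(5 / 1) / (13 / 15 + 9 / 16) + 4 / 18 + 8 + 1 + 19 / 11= 490612 / 33957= 14.45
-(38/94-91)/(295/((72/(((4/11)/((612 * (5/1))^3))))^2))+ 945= 27409088438952242548841020485/2773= 9884272787216820248410033.00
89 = 89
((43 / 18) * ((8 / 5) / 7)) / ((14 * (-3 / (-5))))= 86 / 1323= 0.07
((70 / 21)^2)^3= 1000000 / 729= 1371.74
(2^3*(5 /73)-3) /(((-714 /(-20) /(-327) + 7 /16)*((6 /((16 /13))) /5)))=-62435200 /8150961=-7.66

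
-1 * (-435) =435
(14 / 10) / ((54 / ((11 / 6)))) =77 / 1620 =0.05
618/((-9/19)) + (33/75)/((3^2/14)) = -293396/225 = -1303.98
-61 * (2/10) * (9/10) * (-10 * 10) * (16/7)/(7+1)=2196/7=313.71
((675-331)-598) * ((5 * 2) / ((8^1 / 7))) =-4445 / 2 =-2222.50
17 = 17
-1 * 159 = -159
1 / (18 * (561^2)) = 1 / 5664978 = 0.00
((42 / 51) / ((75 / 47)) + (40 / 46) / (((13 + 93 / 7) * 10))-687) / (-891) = 1852056047 / 2403828900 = 0.77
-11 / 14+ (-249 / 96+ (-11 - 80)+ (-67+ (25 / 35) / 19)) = -686671 / 4256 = -161.34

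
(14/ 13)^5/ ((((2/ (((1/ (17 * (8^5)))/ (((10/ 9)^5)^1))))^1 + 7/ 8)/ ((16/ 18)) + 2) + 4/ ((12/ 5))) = 32262064128/ 47275759226383909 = 0.00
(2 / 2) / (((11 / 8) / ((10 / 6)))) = 40 / 33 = 1.21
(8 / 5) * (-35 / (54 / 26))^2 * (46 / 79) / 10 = 1523704 / 57591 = 26.46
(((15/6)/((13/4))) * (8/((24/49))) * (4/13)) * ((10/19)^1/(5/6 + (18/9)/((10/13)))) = 196000/330733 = 0.59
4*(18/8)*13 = 117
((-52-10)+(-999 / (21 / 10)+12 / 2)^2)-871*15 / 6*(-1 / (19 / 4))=205777004 / 931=221027.93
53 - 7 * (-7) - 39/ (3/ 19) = -145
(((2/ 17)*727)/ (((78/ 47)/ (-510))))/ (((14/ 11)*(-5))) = 375859/ 91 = 4130.32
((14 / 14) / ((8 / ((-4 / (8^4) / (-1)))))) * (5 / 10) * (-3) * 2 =-3 / 8192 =-0.00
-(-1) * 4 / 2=2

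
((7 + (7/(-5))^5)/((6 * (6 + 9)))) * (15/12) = 1267/56250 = 0.02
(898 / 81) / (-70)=-449 / 2835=-0.16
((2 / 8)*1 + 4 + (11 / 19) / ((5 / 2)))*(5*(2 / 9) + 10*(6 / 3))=1703 / 18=94.61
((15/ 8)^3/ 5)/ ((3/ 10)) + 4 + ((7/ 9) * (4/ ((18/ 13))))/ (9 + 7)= 176981/ 20736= 8.53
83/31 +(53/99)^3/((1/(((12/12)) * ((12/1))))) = 45305687/10026423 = 4.52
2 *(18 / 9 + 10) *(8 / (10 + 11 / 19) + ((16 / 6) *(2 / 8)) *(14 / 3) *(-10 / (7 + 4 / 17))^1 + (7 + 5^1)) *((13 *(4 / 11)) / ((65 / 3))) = 20070272 / 453255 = 44.28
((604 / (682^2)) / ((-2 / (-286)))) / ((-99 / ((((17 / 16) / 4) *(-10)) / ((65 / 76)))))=48773 / 8372232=0.01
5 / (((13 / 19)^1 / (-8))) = -760 / 13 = -58.46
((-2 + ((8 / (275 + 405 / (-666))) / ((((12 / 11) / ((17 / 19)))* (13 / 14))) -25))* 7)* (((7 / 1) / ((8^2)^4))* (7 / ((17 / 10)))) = -139208152153 / 429131128897536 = -0.00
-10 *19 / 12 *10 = -475 / 3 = -158.33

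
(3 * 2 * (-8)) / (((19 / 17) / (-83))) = 67728 / 19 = 3564.63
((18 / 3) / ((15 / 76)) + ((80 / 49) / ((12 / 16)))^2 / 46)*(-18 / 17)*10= -322.97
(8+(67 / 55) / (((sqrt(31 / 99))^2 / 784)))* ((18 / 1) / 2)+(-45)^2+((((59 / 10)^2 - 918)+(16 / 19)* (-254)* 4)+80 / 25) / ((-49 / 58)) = 6514641607 / 206150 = 31601.46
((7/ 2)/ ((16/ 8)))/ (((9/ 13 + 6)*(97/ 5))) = 0.01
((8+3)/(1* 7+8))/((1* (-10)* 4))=-11/600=-0.02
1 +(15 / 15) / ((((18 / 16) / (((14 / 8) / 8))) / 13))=127 / 36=3.53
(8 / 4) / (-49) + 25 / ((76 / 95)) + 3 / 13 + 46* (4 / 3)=709159 / 7644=92.77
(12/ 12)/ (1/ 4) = 4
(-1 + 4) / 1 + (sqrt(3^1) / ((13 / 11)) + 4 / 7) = 11 *sqrt(3) / 13 + 25 / 7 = 5.04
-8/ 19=-0.42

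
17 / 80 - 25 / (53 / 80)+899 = 3652661 / 4240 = 861.48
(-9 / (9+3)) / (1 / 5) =-15 / 4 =-3.75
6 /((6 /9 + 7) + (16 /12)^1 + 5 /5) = 3 /5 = 0.60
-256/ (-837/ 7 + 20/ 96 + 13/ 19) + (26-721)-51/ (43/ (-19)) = -10918908332/ 16289389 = -670.31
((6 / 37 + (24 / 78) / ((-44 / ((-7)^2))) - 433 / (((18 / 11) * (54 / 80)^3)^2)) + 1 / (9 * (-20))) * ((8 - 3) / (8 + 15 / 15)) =-5677906541054797591 / 5977338710083884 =-949.91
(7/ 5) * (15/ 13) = 21/ 13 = 1.62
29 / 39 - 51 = -1960 / 39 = -50.26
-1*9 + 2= -7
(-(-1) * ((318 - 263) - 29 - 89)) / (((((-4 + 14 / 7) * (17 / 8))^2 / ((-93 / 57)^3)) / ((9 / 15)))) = 90087984 / 9911255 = 9.09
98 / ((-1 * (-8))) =12.25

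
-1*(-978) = 978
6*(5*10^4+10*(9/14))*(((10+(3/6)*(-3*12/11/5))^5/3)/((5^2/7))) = 5966807561570379776/2516421875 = 2371147549.16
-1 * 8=-8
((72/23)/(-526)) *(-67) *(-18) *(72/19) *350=-1094083200/114931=-9519.48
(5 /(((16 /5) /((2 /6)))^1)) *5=125 /48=2.60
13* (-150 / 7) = -1950 / 7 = -278.57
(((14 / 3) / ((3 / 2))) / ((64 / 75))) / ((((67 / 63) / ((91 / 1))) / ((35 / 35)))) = 334425 / 1072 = 311.96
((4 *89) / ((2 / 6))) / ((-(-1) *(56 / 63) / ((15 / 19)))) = 36045 / 38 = 948.55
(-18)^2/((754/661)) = 107082/377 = 284.04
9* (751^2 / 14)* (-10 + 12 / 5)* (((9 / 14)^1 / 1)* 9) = -7811977851 / 490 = -15942811.94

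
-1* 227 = -227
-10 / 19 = -0.53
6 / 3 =2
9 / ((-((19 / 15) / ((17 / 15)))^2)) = -2601 / 361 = -7.20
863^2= 744769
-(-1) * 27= 27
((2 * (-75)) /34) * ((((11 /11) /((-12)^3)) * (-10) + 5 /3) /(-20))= 425 /1152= 0.37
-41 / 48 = -0.85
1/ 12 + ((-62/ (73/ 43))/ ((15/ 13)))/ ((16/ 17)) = -293863/ 8760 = -33.55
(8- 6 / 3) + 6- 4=8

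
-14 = -14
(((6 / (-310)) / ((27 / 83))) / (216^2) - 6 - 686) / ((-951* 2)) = 0.36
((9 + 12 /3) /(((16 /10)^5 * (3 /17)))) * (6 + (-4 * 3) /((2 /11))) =-421.52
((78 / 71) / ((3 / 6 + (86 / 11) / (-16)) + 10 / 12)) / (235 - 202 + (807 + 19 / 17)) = 350064 / 226396067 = 0.00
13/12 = 1.08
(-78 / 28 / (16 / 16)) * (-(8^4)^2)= 46736530.29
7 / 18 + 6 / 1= 115 / 18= 6.39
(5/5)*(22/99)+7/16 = 95/144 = 0.66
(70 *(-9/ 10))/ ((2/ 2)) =-63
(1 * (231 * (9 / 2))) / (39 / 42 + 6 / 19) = 835.37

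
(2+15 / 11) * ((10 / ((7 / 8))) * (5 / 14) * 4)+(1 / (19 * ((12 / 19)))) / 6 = 2131739 / 38808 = 54.93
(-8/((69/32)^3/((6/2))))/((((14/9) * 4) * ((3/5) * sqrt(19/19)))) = -163840/255507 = -0.64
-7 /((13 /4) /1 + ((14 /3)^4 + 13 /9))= -2268 /155185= -0.01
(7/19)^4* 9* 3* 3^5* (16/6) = 42007896/130321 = 322.34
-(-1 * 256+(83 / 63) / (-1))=16211 / 63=257.32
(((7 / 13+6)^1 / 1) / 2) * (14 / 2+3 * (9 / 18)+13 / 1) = 3655 / 52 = 70.29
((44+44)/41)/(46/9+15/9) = 792/2501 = 0.32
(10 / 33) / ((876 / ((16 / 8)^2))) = 10 / 7227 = 0.00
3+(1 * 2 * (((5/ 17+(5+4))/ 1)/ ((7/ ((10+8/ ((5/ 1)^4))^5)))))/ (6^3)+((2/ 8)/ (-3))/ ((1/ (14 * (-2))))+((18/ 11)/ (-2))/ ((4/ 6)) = 132829918321263962159/ 107002258300781250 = 1241.37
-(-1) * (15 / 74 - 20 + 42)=1643 / 74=22.20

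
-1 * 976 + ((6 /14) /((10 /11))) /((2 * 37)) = -5055647 /5180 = -975.99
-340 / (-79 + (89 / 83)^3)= 48601895 / 11116551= 4.37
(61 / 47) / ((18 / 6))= 61 / 141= 0.43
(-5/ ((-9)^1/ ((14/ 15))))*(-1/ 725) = -0.00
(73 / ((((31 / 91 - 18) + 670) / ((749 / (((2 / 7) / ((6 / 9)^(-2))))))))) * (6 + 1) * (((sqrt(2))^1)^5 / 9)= 243804743 * sqrt(2) / 118726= 2904.10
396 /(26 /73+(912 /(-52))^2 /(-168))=-8549541 /31840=-268.52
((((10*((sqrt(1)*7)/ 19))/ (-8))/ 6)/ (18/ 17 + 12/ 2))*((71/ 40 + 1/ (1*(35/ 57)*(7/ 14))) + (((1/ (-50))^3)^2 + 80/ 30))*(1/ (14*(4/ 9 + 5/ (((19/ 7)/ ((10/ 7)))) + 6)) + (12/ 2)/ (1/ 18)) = -2239620620721742907/ 247699200000000000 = -9.04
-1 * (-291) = 291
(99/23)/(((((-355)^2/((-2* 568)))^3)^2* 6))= 276824064/719313117720458984375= 0.00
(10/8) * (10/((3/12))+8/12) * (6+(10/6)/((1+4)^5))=686311/2250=305.03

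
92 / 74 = 46 / 37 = 1.24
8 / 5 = 1.60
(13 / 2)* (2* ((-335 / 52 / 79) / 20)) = -67 / 1264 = -0.05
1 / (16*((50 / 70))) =7 / 80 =0.09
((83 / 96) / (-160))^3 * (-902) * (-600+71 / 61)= -9419950102673 / 110528299008000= -0.09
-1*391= -391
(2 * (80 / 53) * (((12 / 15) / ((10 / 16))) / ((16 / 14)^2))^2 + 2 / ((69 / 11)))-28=-11328398 / 457125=-24.78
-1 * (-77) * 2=154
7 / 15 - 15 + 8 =-98 / 15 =-6.53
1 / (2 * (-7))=-1 / 14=-0.07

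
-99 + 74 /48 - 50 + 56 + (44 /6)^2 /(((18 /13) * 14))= -402271 /4536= -88.68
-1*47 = -47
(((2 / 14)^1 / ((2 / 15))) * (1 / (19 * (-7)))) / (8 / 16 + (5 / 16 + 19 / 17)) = -136 / 32585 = -0.00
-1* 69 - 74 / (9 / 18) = -217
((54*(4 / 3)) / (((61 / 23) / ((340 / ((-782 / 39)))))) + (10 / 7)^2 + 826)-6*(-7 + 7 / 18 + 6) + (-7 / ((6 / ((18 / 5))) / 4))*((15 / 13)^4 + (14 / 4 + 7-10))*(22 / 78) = 360.61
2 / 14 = 1 / 7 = 0.14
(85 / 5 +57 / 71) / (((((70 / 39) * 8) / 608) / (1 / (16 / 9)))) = 1053702 / 2485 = 424.02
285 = 285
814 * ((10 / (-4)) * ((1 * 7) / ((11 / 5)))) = -6475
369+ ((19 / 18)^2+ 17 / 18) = 120223 / 324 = 371.06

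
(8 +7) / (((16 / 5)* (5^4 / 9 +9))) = 675 / 11296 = 0.06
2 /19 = 0.11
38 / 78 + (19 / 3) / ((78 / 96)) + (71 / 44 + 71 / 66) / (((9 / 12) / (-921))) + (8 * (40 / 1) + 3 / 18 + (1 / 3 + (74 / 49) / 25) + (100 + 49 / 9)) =-9044144999 / 3153150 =-2868.29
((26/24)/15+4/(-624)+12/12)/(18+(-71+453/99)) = -13717/623220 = -0.02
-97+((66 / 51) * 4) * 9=-857 / 17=-50.41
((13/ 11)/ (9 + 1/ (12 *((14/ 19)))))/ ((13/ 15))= 2520/ 16841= 0.15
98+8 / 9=890 / 9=98.89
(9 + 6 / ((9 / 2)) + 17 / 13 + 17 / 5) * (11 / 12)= 32263 / 2340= 13.79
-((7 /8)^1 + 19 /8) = -13 /4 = -3.25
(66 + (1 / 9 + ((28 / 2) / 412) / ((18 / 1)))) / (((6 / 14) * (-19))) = -1716029 / 211356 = -8.12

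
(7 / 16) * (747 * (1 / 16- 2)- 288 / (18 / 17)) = -192563 / 256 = -752.20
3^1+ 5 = 8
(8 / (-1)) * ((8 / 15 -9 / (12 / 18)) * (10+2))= 6224 / 5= 1244.80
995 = 995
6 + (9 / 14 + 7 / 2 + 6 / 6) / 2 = 60 / 7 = 8.57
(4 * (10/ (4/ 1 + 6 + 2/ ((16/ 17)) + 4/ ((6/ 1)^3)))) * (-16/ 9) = -15360/ 2623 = -5.86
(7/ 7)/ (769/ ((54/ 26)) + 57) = 27/ 11536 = 0.00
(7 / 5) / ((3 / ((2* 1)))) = 14 / 15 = 0.93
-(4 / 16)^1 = -1 / 4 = -0.25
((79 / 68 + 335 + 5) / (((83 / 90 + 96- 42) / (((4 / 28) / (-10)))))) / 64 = -208791 / 150583552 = -0.00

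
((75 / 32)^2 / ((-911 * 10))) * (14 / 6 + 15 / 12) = -16125 / 7462912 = -0.00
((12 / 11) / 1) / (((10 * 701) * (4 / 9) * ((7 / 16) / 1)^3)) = 55296 / 13224365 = 0.00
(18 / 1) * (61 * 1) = 1098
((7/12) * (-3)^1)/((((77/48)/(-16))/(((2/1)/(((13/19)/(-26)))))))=-14592/11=-1326.55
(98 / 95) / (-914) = -49 / 43415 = -0.00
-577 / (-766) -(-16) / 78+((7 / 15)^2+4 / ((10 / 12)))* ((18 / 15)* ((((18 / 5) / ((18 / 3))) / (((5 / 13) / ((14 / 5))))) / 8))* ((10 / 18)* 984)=55957921881 / 31118750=1798.21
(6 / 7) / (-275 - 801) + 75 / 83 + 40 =12785321 / 312578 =40.90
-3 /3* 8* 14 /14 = -8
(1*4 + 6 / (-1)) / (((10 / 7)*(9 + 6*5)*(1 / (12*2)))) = -56 / 65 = -0.86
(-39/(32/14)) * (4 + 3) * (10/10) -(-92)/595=-1135573/9520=-119.28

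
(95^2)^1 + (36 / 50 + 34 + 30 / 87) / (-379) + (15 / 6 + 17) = 4970354131 / 549550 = 9044.41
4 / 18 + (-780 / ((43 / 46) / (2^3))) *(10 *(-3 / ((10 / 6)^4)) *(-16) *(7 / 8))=-3515434138 / 9675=-363352.37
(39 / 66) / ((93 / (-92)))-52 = -53794 / 1023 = -52.58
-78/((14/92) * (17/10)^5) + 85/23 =-7407585085/228596977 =-32.40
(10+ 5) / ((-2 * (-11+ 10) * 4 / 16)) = 30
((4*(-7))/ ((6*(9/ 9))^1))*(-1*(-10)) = -140/ 3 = -46.67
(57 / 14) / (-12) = -19 / 56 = -0.34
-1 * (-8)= 8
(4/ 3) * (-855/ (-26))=570/ 13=43.85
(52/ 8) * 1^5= 13/ 2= 6.50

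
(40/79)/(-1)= -40/79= -0.51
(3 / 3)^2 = 1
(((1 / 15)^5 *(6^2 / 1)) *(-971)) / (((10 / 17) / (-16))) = 528224 / 421875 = 1.25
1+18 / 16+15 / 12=27 / 8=3.38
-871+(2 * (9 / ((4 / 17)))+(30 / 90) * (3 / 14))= -5561 / 7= -794.43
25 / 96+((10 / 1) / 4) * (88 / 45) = 1483 / 288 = 5.15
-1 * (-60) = 60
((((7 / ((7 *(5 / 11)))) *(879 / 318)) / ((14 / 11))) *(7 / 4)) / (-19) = -35453 / 80560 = -0.44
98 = 98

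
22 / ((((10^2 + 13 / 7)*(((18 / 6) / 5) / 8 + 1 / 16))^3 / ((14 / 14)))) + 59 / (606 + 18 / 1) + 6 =6.10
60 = 60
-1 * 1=-1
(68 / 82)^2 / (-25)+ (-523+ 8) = -21644031 / 42025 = -515.03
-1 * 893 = -893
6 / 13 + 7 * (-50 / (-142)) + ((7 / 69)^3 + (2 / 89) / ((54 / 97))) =80087450099 / 26986028823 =2.97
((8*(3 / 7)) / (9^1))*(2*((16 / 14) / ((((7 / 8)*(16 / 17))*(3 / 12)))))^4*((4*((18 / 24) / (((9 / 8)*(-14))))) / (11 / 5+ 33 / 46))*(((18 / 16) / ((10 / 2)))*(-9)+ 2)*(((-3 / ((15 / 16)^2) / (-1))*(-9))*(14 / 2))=-2031.36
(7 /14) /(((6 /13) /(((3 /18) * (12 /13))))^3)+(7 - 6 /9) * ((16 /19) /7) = 295 /378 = 0.78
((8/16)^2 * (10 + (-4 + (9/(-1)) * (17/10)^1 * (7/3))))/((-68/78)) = 11583/1360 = 8.52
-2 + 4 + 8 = 10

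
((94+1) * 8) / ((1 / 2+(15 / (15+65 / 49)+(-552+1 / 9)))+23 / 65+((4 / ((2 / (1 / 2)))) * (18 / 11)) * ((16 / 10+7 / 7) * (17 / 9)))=-156499200 / 111625099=-1.40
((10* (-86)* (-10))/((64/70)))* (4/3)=37625/3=12541.67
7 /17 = 0.41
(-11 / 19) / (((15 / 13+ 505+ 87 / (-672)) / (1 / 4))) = -8008 / 27997317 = -0.00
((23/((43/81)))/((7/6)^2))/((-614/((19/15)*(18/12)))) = -318573/3234245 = -0.10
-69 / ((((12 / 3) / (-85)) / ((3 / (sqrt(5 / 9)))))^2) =-8076105 / 16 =-504756.56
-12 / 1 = -12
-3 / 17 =-0.18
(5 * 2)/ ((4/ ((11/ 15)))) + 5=41/ 6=6.83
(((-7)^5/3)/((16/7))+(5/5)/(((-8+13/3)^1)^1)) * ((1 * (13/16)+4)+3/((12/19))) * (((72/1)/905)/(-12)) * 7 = 1386177093/1274240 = 1087.85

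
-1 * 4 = -4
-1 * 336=-336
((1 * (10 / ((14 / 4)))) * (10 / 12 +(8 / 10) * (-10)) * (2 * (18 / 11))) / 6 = -11.17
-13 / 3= -4.33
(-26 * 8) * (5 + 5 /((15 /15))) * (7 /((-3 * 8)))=1820 /3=606.67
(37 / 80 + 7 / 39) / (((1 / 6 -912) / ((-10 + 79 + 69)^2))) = -9536283 / 711230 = -13.41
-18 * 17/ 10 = -153/ 5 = -30.60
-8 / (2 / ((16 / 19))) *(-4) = 256 / 19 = 13.47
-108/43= -2.51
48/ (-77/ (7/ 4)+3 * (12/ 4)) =-48/ 35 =-1.37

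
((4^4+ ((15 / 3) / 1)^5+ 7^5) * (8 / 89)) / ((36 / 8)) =323008 / 801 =403.26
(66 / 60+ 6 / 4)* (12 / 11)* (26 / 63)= 1.17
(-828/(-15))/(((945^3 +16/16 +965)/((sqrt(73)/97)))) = 92 * sqrt(73)/136432050545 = 0.00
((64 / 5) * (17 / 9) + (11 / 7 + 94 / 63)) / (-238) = -8581 / 74970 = -0.11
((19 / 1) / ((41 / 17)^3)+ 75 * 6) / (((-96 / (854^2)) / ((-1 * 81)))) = 277745616.39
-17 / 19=-0.89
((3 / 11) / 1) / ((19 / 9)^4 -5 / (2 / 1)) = 39366 / 2506207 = 0.02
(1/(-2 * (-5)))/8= 0.01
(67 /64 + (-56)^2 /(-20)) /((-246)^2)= -49841 /19365120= -0.00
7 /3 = 2.33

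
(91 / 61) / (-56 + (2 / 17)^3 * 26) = -447083 / 16770120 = -0.03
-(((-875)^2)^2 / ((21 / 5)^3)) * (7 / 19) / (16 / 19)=-1495361328125 / 432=-3461484555.84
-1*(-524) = 524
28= 28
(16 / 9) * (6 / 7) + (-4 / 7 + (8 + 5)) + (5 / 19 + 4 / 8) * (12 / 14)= 5828 / 399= 14.61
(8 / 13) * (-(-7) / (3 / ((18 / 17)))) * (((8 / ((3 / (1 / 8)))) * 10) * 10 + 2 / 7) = 11296 / 221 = 51.11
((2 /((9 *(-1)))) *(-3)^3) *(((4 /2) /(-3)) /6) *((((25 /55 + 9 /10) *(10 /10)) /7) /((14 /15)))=-149 /1078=-0.14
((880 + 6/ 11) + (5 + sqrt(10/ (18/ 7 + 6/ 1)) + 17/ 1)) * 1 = sqrt(42)/ 6 + 9928/ 11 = 903.63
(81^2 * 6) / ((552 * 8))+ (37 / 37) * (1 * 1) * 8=12449 / 736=16.91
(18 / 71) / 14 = 0.02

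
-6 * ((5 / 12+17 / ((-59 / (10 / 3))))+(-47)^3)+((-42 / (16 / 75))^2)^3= 900607097117872844843 / 15466496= 58229549674203.70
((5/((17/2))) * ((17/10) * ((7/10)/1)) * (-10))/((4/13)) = -91/4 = -22.75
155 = 155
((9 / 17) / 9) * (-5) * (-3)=15 / 17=0.88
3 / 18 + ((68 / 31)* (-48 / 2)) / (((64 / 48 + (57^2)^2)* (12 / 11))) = 981681289 / 5890249302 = 0.17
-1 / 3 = -0.33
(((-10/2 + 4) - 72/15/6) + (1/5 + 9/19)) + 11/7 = 296/665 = 0.45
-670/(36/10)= -1675/9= -186.11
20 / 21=0.95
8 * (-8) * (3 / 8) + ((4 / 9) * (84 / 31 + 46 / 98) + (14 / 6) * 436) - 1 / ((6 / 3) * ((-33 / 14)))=149622835 / 150381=994.96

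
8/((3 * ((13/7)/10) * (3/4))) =2240/117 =19.15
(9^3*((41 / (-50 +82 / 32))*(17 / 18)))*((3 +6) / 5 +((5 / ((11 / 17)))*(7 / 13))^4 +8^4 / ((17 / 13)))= -1080863180293184208 / 528974425265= -2043318.41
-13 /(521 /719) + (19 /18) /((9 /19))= -1326133 /84402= -15.71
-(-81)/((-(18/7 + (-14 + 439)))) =-567/2993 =-0.19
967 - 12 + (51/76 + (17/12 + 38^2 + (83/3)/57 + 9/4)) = 1644215/684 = 2403.82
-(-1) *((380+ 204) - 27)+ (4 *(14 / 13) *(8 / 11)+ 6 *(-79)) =12317 / 143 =86.13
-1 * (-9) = 9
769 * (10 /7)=7690 /7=1098.57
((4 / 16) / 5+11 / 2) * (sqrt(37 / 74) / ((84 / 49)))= 2.29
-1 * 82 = -82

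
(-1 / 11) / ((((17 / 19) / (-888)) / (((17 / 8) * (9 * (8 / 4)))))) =37962 / 11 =3451.09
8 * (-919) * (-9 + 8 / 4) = 51464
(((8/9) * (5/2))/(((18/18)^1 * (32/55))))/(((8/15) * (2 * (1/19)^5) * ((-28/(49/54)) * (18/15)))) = -119162264375/497664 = -239443.21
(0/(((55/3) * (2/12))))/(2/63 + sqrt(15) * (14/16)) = 0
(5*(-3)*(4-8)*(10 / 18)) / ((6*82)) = 25 / 369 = 0.07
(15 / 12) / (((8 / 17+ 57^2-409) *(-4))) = -85 / 772608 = -0.00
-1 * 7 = -7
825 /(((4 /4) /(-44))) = -36300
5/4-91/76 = 1/19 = 0.05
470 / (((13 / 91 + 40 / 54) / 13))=1154790 / 167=6914.91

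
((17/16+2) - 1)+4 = 97/16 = 6.06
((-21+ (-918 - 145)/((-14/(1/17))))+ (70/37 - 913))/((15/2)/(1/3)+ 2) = -8168813/215747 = -37.86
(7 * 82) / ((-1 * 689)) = -574 / 689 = -0.83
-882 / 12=-147 / 2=-73.50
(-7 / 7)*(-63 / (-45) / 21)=-0.07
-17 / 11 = -1.55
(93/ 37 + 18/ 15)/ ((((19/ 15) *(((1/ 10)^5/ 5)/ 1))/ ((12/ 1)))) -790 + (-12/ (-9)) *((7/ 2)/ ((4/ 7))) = 74192702227/ 4218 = 17589545.34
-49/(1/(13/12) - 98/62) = 19747/265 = 74.52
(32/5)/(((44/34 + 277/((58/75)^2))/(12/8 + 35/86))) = 150061312/5710858595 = 0.03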